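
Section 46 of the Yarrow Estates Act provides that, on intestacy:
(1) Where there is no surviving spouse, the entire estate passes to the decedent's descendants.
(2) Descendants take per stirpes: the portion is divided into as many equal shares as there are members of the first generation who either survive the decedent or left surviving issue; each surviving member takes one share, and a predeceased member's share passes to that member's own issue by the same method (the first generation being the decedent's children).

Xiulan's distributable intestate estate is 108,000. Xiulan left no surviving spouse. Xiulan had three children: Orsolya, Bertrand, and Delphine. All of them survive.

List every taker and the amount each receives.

Orsolya: 36,000; Bertrand: 36,000; Delphine: 36,000

The entire 108,000 passes to the descendants.
That amount (108,000) is divided into 3 shares of 36,000: Orsolya, Bertrand, and Delphine each take 36,000.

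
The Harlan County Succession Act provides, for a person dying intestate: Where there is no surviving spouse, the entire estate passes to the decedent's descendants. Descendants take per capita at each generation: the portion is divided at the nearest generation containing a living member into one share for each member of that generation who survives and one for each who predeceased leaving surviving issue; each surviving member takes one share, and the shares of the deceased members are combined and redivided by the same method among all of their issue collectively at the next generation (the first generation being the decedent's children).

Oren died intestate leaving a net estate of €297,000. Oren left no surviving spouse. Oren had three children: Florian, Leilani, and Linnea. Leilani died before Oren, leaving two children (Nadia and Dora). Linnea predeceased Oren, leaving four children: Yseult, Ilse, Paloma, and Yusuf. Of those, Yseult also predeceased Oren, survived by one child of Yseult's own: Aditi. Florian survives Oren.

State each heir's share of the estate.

The entire €297,000 passes to the descendants.
That amount (€297,000) is divided at the children's generation into 3 shares of €99,000. Florian takes €99,000. The 2 shares of the deceased (Leilani and Linnea) are combined into a pool of €198,000.
That pool (€198,000) is divided at the grandchildren's generation into 6 shares of €33,000. Nadia, Dora, Ilse, Paloma, and Yusuf each take €33,000. The remaining share for the deceased Yseult (€33,000) is carried to the next generation.
That pool (€33,000) passes entirely to Aditi, the sole taker at the great-grandchildren's generation.

Florian: €99,000; Nadia: €33,000; Dora: €33,000; Aditi: €33,000; Ilse: €33,000; Paloma: €33,000; Yusuf: €33,000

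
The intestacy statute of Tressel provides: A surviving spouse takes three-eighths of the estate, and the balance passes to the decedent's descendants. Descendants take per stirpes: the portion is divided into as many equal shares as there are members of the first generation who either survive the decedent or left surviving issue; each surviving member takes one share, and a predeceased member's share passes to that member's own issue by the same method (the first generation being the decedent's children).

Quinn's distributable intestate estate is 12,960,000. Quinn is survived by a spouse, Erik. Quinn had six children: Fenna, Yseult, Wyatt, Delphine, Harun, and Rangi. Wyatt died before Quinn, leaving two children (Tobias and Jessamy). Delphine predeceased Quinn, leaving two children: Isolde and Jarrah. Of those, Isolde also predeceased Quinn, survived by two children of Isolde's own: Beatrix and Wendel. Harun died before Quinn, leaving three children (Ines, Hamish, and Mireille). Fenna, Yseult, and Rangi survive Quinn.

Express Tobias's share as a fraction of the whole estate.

Erik takes three-eighths of 12,960,000 = 4,860,000. The remaining 8,100,000 passes to the descendants.
The descendants' portion (8,100,000) is divided into 6 shares of 1,350,000: Fenna, Yseult, and Rangi each take 1,350,000; Wyatt's 1,350,000 share passes to Wyatt's issue; Delphine's 1,350,000 share passes to Delphine's issue; Harun's 1,350,000 share passes to Harun's issue.
Wyatt's share (1,350,000) is divided into 2 shares of 675,000: Tobias and Jessamy each take 675,000.
Delphine's share (1,350,000) is divided into 2 shares of 675,000: Jarrah takes 675,000; Isolde's 675,000 share passes to Isolde's issue.
Isolde's share (675,000) is divided into 2 shares of 337,500: Beatrix and Wendel each take 337,500.
Harun's share (1,350,000) is divided into 3 shares of 450,000: Ines, Hamish, and Mireille each take 450,000.

Tobias receives 5/96 of the estate.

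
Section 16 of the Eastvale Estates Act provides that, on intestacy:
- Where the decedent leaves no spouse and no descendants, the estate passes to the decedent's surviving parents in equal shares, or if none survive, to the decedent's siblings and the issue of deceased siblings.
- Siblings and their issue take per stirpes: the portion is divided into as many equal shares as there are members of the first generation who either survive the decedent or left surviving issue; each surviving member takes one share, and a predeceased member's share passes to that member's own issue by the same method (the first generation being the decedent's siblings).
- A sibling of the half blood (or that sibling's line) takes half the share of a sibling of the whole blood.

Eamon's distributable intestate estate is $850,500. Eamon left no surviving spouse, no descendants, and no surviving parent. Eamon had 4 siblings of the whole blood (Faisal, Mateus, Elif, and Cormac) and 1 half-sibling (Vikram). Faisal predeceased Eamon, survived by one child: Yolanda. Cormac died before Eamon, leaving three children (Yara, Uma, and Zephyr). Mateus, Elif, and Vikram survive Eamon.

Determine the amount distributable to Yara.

The entire $850,500 passes to the siblings and their issue.
Counting each half-blood sibling's line as half a unit, there are 9/2 units in $850,500, so one unit is $189,000. Whole-blood lines (Faisal, Mateus, Elif, and Cormac) take $189,000 each; half-blood lines (Vikram) take $94,500 each.
Faisal's share ($189,000) passes entirely to Yolanda.
Cormac's share ($189,000) is divided into 3 shares of $63,000: Yara, Uma, and Zephyr each take $63,000.

Yara receives $63,000.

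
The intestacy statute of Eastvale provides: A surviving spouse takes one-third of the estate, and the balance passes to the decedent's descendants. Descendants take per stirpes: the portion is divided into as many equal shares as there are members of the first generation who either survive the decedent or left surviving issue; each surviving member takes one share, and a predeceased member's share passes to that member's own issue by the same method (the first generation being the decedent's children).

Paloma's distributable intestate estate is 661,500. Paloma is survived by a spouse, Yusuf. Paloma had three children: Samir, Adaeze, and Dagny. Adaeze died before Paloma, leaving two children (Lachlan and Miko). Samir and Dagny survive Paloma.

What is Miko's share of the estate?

Yusuf takes one-third of 661,500 = 220,500. The remaining 441,000 passes to the descendants.
The descendants' portion (441,000) is divided into 3 shares of 147,000: Samir and Dagny each take 147,000; Adaeze's 147,000 share passes to Adaeze's issue.
Adaeze's share (147,000) is divided into 2 shares of 73,500: Lachlan and Miko each take 73,500.

Miko receives 73,500.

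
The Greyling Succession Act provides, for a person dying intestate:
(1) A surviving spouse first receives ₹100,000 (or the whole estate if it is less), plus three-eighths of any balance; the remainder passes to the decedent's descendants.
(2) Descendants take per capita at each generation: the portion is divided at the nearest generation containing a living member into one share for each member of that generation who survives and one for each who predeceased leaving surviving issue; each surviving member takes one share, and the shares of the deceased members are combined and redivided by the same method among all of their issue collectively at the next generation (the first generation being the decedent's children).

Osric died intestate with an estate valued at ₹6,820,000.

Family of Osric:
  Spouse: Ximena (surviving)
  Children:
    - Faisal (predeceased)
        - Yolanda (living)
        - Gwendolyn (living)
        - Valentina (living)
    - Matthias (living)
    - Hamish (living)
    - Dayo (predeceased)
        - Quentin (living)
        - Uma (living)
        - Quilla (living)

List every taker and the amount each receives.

Ximena: ₹2,620,000; Yolanda: ₹350,000; Gwendolyn: ₹350,000; Valentina: ₹350,000; Matthias: ₹1,050,000; Hamish: ₹1,050,000; Quentin: ₹350,000; Uma: ₹350,000; Quilla: ₹350,000

Ximena first takes ₹100,000, leaving a balance of ₹6,720,000. Ximena then takes three-eighths of the balance (₹2,520,000), for a total of ₹2,620,000. The remaining ₹4,200,000 passes to the descendants.
The descendants' portion (₹4,200,000) is divided at the children's generation into 4 shares of ₹1,050,000. Matthias and Hamish each take ₹1,050,000. The 2 shares of the deceased (Faisal and Dayo) are combined into a pool of ₹2,100,000.
That pool (₹2,100,000) is divided at the grandchildren's generation equally among Yolanda, Gwendolyn, Valentina, Quentin, Uma, and Quilla: ₹350,000 each.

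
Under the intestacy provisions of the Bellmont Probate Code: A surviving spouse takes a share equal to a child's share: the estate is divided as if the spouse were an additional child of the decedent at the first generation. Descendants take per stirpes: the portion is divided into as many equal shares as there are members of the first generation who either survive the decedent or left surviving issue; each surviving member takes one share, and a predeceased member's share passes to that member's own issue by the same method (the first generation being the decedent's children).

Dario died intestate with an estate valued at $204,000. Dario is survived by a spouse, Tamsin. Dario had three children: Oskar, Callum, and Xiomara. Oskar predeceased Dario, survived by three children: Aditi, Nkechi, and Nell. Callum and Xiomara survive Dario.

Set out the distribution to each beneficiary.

Tamsin: $51,000; Aditi: $17,000; Nkechi: $17,000; Nell: $17,000; Callum: $51,000; Xiomara: $51,000

The spouse counts as an additional share at the children's level, so there are 4 primary shares of $51,000. Tamsin takes one such share ($51,000).
The children's combined portion ($153,000) is divided into 3 shares of $51,000: Callum and Xiomara each take $51,000; Oskar's $51,000 share passes to Oskar's issue.
Oskar's share ($51,000) is divided into 3 shares of $17,000: Aditi, Nkechi, and Nell each take $17,000.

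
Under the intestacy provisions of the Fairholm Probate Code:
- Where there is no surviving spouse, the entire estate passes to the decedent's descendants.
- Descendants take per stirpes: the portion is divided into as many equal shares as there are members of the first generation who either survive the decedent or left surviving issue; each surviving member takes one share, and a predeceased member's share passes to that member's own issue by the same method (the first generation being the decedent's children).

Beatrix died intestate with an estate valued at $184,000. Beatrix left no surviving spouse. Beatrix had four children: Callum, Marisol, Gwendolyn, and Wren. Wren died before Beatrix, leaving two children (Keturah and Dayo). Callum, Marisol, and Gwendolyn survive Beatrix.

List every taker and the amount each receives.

Callum: $46,000; Marisol: $46,000; Gwendolyn: $46,000; Keturah: $23,000; Dayo: $23,000

The entire $184,000 passes to the descendants.
That amount ($184,000) is divided into 4 shares of $46,000: Callum, Marisol, and Gwendolyn each take $46,000; Wren's $46,000 share passes to Wren's issue.
Wren's share ($46,000) is divided into 2 shares of $23,000: Keturah and Dayo each take $23,000.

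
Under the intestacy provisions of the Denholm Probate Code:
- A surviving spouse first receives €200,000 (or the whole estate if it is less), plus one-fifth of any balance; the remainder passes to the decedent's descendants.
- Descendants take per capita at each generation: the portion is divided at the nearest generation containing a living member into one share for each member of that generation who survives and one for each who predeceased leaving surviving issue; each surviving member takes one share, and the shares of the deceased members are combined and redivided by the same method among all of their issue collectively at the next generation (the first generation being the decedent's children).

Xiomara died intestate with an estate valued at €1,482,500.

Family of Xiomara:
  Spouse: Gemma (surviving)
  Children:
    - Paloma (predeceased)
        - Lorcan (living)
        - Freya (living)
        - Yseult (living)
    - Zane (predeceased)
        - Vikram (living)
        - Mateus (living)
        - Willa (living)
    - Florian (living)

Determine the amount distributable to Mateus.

Gemma first takes €200,000, leaving a balance of €1,282,500. Gemma then takes one-fifth of the balance (€256,500), for a total of €456,500. The remaining €1,026,000 passes to the descendants.
The descendants' portion (€1,026,000) is divided at the children's generation into 3 shares of €342,000. Florian takes €342,000. The 2 shares of the deceased (Paloma and Zane) are combined into a pool of €684,000.
That pool (€684,000) is divided at the grandchildren's generation equally among Lorcan, Freya, Yseult, Vikram, Mateus, and Willa: €114,000 each.

Mateus receives €114,000.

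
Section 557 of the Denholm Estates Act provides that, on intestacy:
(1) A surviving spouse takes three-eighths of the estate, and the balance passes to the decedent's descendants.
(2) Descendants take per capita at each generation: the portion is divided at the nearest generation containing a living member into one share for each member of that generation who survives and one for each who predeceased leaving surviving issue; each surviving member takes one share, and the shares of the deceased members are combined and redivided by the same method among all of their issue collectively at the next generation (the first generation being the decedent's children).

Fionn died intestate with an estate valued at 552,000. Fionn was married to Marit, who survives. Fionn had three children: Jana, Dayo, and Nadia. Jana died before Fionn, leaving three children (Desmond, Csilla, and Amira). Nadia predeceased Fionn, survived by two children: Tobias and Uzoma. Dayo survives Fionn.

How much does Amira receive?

Marit takes three-eighths of 552,000 = 207,000. The remaining 345,000 passes to the descendants.
The descendants' portion (345,000) is divided at the children's generation into 3 shares of 115,000. Dayo takes 115,000. The 2 shares of the deceased (Jana and Nadia) are combined into a pool of 230,000.
That pool (230,000) is divided at the grandchildren's generation equally among Desmond, Csilla, Amira, Tobias, and Uzoma: 46,000 each.

Amira receives 46,000.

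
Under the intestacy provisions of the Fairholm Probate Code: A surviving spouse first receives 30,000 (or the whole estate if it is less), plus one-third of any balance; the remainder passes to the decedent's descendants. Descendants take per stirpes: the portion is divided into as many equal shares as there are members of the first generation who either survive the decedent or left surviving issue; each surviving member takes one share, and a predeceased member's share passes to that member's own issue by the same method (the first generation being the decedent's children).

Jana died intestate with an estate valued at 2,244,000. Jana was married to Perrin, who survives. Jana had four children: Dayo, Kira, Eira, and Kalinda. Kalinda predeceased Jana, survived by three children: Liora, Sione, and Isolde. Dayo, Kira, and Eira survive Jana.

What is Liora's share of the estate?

Liora receives 123,000.

Perrin first takes 30,000, leaving a balance of 2,214,000. Perrin then takes one-third of the balance (738,000), for a total of 768,000. The remaining 1,476,000 passes to the descendants.
The descendants' portion (1,476,000) is divided into 4 shares of 369,000: Dayo, Kira, and Eira each take 369,000; Kalinda's 369,000 share passes to Kalinda's issue.
Kalinda's share (369,000) is divided into 3 shares of 123,000: Liora, Sione, and Isolde each take 123,000.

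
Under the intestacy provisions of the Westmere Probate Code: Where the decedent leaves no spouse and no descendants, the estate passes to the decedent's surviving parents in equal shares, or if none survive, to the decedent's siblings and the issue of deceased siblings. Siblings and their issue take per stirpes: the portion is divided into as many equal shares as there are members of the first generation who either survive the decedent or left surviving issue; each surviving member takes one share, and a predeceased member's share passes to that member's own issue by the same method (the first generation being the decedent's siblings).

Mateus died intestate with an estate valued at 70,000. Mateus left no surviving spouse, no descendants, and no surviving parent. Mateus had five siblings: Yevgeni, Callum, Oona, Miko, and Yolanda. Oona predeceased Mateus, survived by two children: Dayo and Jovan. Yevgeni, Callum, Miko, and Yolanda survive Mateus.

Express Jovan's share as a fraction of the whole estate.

Jovan receives 1/10 of the estate.

The entire 70,000 passes to the siblings and their issue.
That amount (70,000) is divided into 5 shares of 14,000: Yevgeni, Callum, Miko, and Yolanda each take 14,000; Oona's 14,000 share passes to Oona's issue.
Oona's share (14,000) is divided into 2 shares of 7,000: Dayo and Jovan each take 7,000.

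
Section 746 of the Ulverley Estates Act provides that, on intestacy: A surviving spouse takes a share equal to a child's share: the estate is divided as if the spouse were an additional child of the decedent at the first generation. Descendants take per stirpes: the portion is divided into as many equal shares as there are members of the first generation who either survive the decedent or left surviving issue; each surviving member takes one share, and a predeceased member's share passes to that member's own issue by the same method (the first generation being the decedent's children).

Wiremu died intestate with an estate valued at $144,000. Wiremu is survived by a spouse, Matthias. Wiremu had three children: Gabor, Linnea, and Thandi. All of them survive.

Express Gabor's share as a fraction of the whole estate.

Gabor receives 1/4 of the estate.

The spouse counts as an additional share at the children's level, so there are 4 primary shares of $36,000. Matthias takes one such share ($36,000).
The children's combined portion ($108,000) is divided into 3 shares of $36,000: Gabor, Linnea, and Thandi each take $36,000.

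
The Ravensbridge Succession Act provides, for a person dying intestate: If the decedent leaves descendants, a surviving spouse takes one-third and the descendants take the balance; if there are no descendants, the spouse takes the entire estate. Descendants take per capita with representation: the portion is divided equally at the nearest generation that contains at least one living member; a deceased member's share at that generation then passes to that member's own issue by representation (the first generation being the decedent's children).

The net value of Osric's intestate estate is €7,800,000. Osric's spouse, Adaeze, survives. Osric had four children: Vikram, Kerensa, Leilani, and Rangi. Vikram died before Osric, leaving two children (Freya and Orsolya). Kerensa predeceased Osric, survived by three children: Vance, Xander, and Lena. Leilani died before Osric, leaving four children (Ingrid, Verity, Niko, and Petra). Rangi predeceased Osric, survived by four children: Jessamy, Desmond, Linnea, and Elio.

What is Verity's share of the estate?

Verity receives €400,000.

Adaeze takes one-third of €7,800,000 = €2,600,000. The remaining €5,200,000 passes to the descendants.
No child survives, so the initial division is made at the grandchildren's generation.
The descendants' portion (€5,200,000) is divided into 13 shares of €400,000: Freya, Orsolya, Vance, Xander, Lena, Ingrid, Verity, Niko, Petra, Jessamy, Desmond, Linnea, and Elio each take €400,000.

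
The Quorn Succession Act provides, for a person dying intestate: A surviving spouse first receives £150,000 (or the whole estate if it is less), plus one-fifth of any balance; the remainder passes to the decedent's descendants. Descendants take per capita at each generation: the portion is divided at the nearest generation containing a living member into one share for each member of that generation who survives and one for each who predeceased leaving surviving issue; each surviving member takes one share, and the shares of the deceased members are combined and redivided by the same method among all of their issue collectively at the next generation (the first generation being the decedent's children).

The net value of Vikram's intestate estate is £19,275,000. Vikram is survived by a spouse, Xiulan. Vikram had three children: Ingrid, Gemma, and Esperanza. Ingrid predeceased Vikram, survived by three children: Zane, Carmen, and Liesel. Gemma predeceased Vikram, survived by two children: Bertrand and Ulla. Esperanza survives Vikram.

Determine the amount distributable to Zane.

Xiulan first takes £150,000, leaving a balance of £19,125,000. Xiulan then takes one-fifth of the balance (£3,825,000), for a total of £3,975,000. The remaining £15,300,000 passes to the descendants.
The descendants' portion (£15,300,000) is divided at the children's generation into 3 shares of £5,100,000. Esperanza takes £5,100,000. The 2 shares of the deceased (Ingrid and Gemma) are combined into a pool of £10,200,000.
That pool (£10,200,000) is divided at the grandchildren's generation equally among Zane, Carmen, Liesel, Bertrand, and Ulla: £2,040,000 each.

Zane receives £2,040,000.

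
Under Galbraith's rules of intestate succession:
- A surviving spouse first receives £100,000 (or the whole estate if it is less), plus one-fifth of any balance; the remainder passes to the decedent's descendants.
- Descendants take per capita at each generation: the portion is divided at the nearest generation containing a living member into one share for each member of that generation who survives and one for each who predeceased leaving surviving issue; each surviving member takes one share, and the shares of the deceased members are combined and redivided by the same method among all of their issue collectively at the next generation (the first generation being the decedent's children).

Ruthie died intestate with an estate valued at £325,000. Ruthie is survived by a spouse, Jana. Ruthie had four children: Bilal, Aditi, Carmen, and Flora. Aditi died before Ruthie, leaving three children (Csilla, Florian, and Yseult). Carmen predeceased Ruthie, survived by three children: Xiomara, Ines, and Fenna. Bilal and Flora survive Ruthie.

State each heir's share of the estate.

Jana first takes £100,000, leaving a balance of £225,000. Jana then takes one-fifth of the balance (£45,000), for a total of £145,000. The remaining £180,000 passes to the descendants.
The descendants' portion (£180,000) is divided at the children's generation into 4 shares of £45,000. Bilal and Flora each take £45,000. The 2 shares of the deceased (Aditi and Carmen) are combined into a pool of £90,000.
That pool (£90,000) is divided at the grandchildren's generation equally among Csilla, Florian, Yseult, Xiomara, Ines, and Fenna: £15,000 each.

Jana: £145,000; Bilal: £45,000; Csilla: £15,000; Florian: £15,000; Yseult: £15,000; Xiomara: £15,000; Ines: £15,000; Fenna: £15,000; Flora: £45,000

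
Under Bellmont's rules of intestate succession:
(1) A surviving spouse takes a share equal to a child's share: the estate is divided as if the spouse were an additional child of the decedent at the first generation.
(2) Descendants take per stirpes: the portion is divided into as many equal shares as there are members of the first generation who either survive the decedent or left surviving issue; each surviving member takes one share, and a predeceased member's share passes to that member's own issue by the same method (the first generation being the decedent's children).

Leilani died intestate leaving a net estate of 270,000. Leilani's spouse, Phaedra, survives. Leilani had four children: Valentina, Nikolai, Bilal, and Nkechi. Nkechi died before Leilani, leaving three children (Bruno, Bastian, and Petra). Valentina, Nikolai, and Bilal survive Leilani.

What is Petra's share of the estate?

The spouse counts as an additional share at the children's level, so there are 5 primary shares of 54,000. Phaedra takes one such share (54,000).
The children's combined portion (216,000) is divided into 4 shares of 54,000: Valentina, Nikolai, and Bilal each take 54,000; Nkechi's 54,000 share passes to Nkechi's issue.
Nkechi's share (54,000) is divided into 3 shares of 18,000: Bruno, Bastian, and Petra each take 18,000.

Petra receives 18,000.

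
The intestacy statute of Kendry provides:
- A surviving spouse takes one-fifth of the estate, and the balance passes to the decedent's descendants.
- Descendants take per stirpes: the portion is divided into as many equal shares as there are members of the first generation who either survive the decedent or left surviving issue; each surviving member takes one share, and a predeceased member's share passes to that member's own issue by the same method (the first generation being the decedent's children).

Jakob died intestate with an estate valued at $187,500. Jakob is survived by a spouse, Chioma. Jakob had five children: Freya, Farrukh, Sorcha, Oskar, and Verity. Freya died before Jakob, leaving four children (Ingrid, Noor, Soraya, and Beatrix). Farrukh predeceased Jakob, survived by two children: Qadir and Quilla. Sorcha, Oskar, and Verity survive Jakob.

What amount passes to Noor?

Noor receives $7,500.

Chioma takes one-fifth of $187,500 = $37,500. The remaining $150,000 passes to the descendants.
The descendants' portion ($150,000) is divided into 5 shares of $30,000: Sorcha, Oskar, and Verity each take $30,000; Freya's $30,000 share passes to Freya's issue; Farrukh's $30,000 share passes to Farrukh's issue.
Freya's share ($30,000) is divided into 4 shares of $7,500: Ingrid, Noor, Soraya, and Beatrix each take $7,500.
Farrukh's share ($30,000) is divided into 2 shares of $15,000: Qadir and Quilla each take $15,000.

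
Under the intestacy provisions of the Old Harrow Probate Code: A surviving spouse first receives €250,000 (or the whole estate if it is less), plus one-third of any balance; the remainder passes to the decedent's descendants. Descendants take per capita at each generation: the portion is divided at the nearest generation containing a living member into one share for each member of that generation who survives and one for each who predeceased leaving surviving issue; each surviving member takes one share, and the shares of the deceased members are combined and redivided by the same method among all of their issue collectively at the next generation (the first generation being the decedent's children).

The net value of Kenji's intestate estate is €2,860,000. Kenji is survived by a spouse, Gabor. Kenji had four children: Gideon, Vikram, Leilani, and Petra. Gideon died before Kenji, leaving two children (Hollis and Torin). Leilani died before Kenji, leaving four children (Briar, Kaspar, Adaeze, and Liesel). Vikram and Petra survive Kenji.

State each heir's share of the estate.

Gabor first takes €250,000, leaving a balance of €2,610,000. Gabor then takes one-third of the balance (€870,000), for a total of €1,120,000. The remaining €1,740,000 passes to the descendants.
The descendants' portion (€1,740,000) is divided at the children's generation into 4 shares of €435,000. Vikram and Petra each take €435,000. The 2 shares of the deceased (Gideon and Leilani) are combined into a pool of €870,000.
That pool (€870,000) is divided at the grandchildren's generation equally among Hollis, Torin, Briar, Kaspar, Adaeze, and Liesel: €145,000 each.

Gabor: €1,120,000; Hollis: €145,000; Torin: €145,000; Vikram: €435,000; Briar: €145,000; Kaspar: €145,000; Adaeze: €145,000; Liesel: €145,000; Petra: €435,000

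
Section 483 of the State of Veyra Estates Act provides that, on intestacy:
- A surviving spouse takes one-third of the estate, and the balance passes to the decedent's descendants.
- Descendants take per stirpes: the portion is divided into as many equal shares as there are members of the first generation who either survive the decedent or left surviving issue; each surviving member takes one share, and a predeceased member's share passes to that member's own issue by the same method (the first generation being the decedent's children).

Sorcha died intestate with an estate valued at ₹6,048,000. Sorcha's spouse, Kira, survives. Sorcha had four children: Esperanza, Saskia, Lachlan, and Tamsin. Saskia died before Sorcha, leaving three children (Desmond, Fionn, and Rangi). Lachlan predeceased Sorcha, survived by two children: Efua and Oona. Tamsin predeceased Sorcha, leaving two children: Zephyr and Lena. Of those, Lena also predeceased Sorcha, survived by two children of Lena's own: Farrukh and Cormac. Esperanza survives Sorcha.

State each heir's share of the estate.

Kira takes one-third of ₹6,048,000 = ₹2,016,000. The remaining ₹4,032,000 passes to the descendants.
The descendants' portion (₹4,032,000) is divided into 4 shares of ₹1,008,000: Esperanza takes ₹1,008,000; Saskia's ₹1,008,000 share passes to Saskia's issue; Lachlan's ₹1,008,000 share passes to Lachlan's issue; Tamsin's ₹1,008,000 share passes to Tamsin's issue.
Saskia's share (₹1,008,000) is divided into 3 shares of ₹336,000: Desmond, Fionn, and Rangi each take ₹336,000.
Lachlan's share (₹1,008,000) is divided into 2 shares of ₹504,000: Efua and Oona each take ₹504,000.
Tamsin's share (₹1,008,000) is divided into 2 shares of ₹504,000: Zephyr takes ₹504,000; Lena's ₹504,000 share passes to Lena's issue.
Lena's share (₹504,000) is divided into 2 shares of ₹252,000: Farrukh and Cormac each take ₹252,000.

Kira: ₹2,016,000; Esperanza: ₹1,008,000; Desmond: ₹336,000; Fionn: ₹336,000; Rangi: ₹336,000; Efua: ₹504,000; Oona: ₹504,000; Zephyr: ₹504,000; Farrukh: ₹252,000; Cormac: ₹252,000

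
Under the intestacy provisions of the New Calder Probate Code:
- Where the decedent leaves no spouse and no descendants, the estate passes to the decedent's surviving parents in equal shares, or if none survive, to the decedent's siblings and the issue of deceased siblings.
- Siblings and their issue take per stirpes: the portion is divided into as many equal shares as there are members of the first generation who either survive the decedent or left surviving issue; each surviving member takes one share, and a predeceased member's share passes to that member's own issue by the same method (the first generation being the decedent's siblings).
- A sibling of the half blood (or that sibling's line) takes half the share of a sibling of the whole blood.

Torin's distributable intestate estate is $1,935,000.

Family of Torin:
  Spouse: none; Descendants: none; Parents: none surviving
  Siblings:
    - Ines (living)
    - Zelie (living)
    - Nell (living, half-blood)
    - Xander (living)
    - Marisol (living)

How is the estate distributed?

Ines: $430,000; Zelie: $430,000; Nell: $215,000; Xander: $430,000; Marisol: $430,000

The entire $1,935,000 passes to the siblings and their issue.
Counting each half-blood sibling's line as half a unit, there are 9/2 units in $1,935,000, so one unit is $430,000. Whole-blood lines (Ines, Zelie, Xander, and Marisol) take $430,000 each; half-blood lines (Nell) take $215,000 each.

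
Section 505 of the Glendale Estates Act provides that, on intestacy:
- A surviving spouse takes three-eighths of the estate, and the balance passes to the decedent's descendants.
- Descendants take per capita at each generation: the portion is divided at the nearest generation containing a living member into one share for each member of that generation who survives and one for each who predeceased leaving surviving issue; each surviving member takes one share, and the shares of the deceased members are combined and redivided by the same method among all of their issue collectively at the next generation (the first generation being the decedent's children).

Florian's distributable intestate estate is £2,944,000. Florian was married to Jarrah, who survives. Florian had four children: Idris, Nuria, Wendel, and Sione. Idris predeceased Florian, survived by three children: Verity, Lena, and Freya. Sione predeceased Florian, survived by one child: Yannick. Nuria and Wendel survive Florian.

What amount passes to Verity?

Jarrah takes three-eighths of £2,944,000 = £1,104,000. The remaining £1,840,000 passes to the descendants.
The descendants' portion (£1,840,000) is divided at the children's generation into 4 shares of £460,000. Nuria and Wendel each take £460,000. The 2 shares of the deceased (Idris and Sione) are combined into a pool of £920,000.
That pool (£920,000) is divided at the grandchildren's generation equally among Verity, Lena, Freya, and Yannick: £230,000 each.

Verity receives £230,000.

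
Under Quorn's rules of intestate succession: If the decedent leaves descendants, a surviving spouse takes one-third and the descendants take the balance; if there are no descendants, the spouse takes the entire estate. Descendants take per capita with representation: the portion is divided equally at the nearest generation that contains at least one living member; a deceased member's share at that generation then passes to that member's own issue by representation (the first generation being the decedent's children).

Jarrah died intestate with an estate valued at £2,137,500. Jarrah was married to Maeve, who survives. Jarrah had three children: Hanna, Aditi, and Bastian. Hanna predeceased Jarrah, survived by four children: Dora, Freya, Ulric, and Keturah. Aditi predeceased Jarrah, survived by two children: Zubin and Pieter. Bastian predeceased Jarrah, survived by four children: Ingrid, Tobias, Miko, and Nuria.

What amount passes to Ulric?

Ulric receives £142,500.

Maeve takes one-third of £2,137,500 = £712,500. The remaining £1,425,000 passes to the descendants.
No child survives, so the initial division is made at the grandchildren's generation.
The descendants' portion (£1,425,000) is divided into 10 shares of £142,500: Dora, Freya, Ulric, Keturah, Zubin, Pieter, Ingrid, Tobias, Miko, and Nuria each take £142,500.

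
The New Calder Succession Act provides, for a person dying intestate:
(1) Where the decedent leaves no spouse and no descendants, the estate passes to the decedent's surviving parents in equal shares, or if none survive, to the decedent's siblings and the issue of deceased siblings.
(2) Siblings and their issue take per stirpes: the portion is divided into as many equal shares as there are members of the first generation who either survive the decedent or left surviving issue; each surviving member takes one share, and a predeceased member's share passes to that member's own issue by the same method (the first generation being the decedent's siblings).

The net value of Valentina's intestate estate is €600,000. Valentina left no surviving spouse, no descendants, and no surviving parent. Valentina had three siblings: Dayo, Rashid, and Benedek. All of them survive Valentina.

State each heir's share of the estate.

Dayo: €200,000; Rashid: €200,000; Benedek: €200,000

The entire €600,000 passes to the siblings and their issue.
That amount (€600,000) is divided into 3 shares of €200,000: Dayo, Rashid, and Benedek each take €200,000.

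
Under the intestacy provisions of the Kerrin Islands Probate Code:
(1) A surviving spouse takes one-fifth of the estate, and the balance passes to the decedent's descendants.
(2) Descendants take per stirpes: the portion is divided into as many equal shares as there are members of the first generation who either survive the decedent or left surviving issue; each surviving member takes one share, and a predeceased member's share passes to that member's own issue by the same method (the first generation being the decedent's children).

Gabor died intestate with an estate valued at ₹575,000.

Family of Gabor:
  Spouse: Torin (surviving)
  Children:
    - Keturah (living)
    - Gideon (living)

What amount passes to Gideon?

Torin takes one-fifth of ₹575,000 = ₹115,000. The remaining ₹460,000 passes to the descendants.
The descendants' portion (₹460,000) is divided into 2 shares of ₹230,000: Keturah and Gideon each take ₹230,000.

Gideon receives ₹230,000.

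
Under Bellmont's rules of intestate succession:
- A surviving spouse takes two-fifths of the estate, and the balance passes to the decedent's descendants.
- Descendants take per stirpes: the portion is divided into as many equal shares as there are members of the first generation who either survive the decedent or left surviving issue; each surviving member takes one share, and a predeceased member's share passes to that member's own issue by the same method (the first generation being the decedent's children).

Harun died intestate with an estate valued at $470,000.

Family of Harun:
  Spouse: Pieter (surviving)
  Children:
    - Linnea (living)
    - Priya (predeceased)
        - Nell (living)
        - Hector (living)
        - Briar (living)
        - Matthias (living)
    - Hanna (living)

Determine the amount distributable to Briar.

Briar receives $23,500.

Pieter takes two-fifths of $470,000 = $188,000. The remaining $282,000 passes to the descendants.
The descendants' portion ($282,000) is divided into 3 shares of $94,000: Linnea and Hanna each take $94,000; Priya's $94,000 share passes to Priya's issue.
Priya's share ($94,000) is divided into 4 shares of $23,500: Nell, Hector, Briar, and Matthias each take $23,500.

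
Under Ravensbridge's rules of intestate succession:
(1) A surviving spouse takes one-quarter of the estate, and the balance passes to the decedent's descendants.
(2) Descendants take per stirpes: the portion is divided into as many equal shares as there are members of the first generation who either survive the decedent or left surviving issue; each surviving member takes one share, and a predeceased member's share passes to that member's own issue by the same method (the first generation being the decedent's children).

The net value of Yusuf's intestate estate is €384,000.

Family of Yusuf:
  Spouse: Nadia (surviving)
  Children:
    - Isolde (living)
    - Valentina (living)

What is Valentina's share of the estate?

Valentina receives €144,000.

Nadia takes one-quarter of €384,000 = €96,000. The remaining €288,000 passes to the descendants.
The descendants' portion (€288,000) is divided into 2 shares of €144,000: Isolde and Valentina each take €144,000.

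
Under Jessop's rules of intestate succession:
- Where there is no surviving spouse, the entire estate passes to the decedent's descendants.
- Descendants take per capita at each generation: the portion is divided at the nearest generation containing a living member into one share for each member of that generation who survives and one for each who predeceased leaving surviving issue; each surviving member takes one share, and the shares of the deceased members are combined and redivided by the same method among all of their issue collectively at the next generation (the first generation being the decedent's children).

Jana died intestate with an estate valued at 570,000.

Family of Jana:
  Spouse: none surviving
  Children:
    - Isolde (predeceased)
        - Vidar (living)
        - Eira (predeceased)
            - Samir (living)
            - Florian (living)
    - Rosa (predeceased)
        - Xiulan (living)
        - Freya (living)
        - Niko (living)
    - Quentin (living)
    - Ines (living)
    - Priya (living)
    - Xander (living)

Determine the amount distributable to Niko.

The entire 570,000 passes to the descendants.
That amount (570,000) is divided at the children's generation into 6 shares of 95,000. Quentin, Ines, Priya, and Xander each take 95,000. The 2 shares of the deceased (Isolde and Rosa) are combined into a pool of 190,000.
That pool (190,000) is divided at the grandchildren's generation into 5 shares of 38,000. Vidar, Xiulan, Freya, and Niko each take 38,000. The remaining share for the deceased Eira (38,000) is carried to the next generation.
That pool (38,000) is divided at the great-grandchildren's generation equally among Samir and Florian: 19,000 each.

Niko receives 38,000.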